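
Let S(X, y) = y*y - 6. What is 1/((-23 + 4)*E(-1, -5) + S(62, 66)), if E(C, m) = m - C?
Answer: 1/4426 ≈ 0.00022594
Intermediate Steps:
S(X, y) = -6 + y² (S(X, y) = y² - 6 = -6 + y²)
1/((-23 + 4)*E(-1, -5) + S(62, 66)) = 1/((-23 + 4)*(-5 - 1*(-1)) + (-6 + 66²)) = 1/(-19*(-5 + 1) + (-6 + 4356)) = 1/(-19*(-4) + 4350) = 1/(76 + 4350) = 1/4426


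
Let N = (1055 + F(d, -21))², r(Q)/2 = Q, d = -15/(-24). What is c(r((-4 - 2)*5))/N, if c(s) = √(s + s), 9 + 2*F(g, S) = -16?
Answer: 8*I*√30/4347225 ≈ 1.0079e-5*I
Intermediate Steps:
d = 5/8 (d = -15*(-1/24) = 5/8 ≈ 0.62500)
r(Q) = 2*Q
F(g, S) = -25/2 (F(g, S) = -9/2 + (½)*(-16) = -9/2 - 8 = -25/2)
c(s) = √2*√s (c(s) = √(2*s) = √2*√s)
N = 4347225/4 (N = (1055 - 25/2)² = (2085/2)² = 4347225/4 ≈ 1.0868e+6)
c(r((-4 - 2)*5))/N = (√2*√(2*((-4 - 2)*5)))/(4347225/4) = (√2*√(2*(-6*5)))*(4/4347225) = (√2*√(2*(-30)))*(4/4347225) = (√2*√(-60))*(4/4347225) = (√2*(2*I*√15))*(4/4347225) = (2*I*√30)*(4/4347225) = 8*I*√30/4347225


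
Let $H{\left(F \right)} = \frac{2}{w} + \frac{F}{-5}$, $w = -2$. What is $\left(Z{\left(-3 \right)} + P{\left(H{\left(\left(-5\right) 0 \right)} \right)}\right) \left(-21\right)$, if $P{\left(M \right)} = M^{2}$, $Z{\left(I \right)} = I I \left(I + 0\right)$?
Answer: $546$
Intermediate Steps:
$H{\left(F \right)} = -1 - \frac{F}{5}$ ($H{\left(F \right)} = \frac{2}{-2} + \frac{F}{-5} = 2 \left(- \frac{1}{2}\right) + F \left(- \frac{1}{5}\right) = -1 - \frac{F}{5}$)
$Z{\left(I \right)} = I^{3}$ ($Z{\left(I \right)} = I^{2} I = I^{3}$)
$\left(Z{\left(-3 \right)} + P{\left(H{\left(\left(-5\right) 0 \right)} \right)}\right) \left(-21\right) = \left(\left(-3\right)^{3} + \left(-1 - \frac{\left(-5\right) 0}{5}\right)^{2}\right) \left(-21\right) = \left(-27 + \left(-1 - 0\right)^{2}\right) \left(-21\right) = \left(-27 + \left(-1 + 0\right)^{2}\right) \left(-21\right) = \left(-27 + \left(-1\right)^{2}\right) \left(-21\right) = \left(-27 + 1\right) \left(-21\right) = \left(-26\right) \left(-21\right) = 546$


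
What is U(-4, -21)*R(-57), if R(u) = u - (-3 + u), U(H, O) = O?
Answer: -63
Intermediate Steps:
R(u) = 3 (R(u) = u + (3 - u) = 3)
U(-4, -21)*R(-57) = -21*3 = -63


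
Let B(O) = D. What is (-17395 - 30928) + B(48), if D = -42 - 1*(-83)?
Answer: -48282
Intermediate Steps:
D = 41 (D = -42 + 83 = 41)
B(O) = 41
(-17395 - 30928) + B(48) = (-17395 - 30928) + 41 = -48323 + 41 = -48282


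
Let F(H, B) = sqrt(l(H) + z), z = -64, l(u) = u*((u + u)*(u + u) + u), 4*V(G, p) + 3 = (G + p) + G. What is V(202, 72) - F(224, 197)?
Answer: 473/4 - 8*sqrt(703247) ≈ -6590.5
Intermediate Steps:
V(G, p) = -3/4 + G/2 + p/4 (V(G, p) = -3/4 + ((G + p) + G)/4 = -3/4 + (p + 2*G)/4 = -3/4 + (G/2 + p/4) = -3/4 + G/2 + p/4)
l(u) = u*(u + 4*u**2) (l(u) = u*((2*u)*(2*u) + u) = u*(4*u**2 + u) = u*(u + 4*u**2))
F(H, B) = sqrt(-64 + H**2*(1 + 4*H)) (F(H, B) = sqrt(H**2*(1 + 4*H) - 64) = sqrt(-64 + H**2*(1 + 4*H)))
V(202, 72) - F(224, 197) = (-3/4 + (1/2)*202 + (1/4)*72) - sqrt(-64 + 224**2*(1 + 4*224)) = (-3/4 + 101 + 18) - sqrt(-64 + 50176*(1 + 896)) = 473/4 - sqrt(-64 + 50176*897) = 473/4 - sqrt(-64 + 45007872) = 473/4 - sqrt(45007808) = 473/4 - 8*sqrt(703247)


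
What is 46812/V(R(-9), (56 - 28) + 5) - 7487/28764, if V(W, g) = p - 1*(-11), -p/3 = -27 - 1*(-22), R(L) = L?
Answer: 673152853/373932 ≈ 1800.2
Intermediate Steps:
p = 15 (p = -3*(-27 - 1*(-22)) = -3*(-27 + 22) = -3*(-5) = 15)
V(W, g) = 26 (V(W, g) = 15 - 1*(-11) = 15 + 11 = 26)
46812/V(R(-9), (56 - 28) + 5) - 7487/28764 = 46812/26 - 7487/28764 = 46812*(1/26) - 7487*1/28764 = 23406/13 - 7487/28764 = 673152853/373932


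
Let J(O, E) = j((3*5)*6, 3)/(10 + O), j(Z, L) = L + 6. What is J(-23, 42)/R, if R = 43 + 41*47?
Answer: -9/25610 ≈ -0.00035143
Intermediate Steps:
j(Z, L) = 6 + L
J(O, E) = 9/(10 + O) (J(O, E) = (6 + 3)/(10 + O) = 9/(10 + O))
R = 1970 (R = 43 + 1927 = 1970)
J(-23, 42)/R = (9/(10 - 23))/1970 = (9/(-13))*(1/1970) = (9*(-1/13))*(1/1970) = -9/13*1/1970 = -9/25610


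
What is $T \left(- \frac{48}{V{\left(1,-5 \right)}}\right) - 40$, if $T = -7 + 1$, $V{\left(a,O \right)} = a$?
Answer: $248$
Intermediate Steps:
$T = -6$
$T \left(- \frac{48}{V{\left(1,-5 \right)}}\right) - 40 = - 6 \left(- \frac{48}{1}\right) - 40 = - 6 \left(\left(-48\right) 1\right) - 40 = \left(-6\right) \left(-48\right) - 40 = 288 - 40 = 248$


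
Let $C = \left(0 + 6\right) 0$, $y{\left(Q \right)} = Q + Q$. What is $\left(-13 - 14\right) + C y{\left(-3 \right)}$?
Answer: $-27$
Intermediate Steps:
$y{\left(Q \right)} = 2 Q$
$C = 0$ ($C = 6 \cdot 0 = 0$)
$\left(-13 - 14\right) + C y{\left(-3 \right)} = \left(-13 - 14\right) + 0 \cdot 2 \left(-3\right) = \left(-13 - 14\right) + 0 \left(-6\right) = -27 + 0 = -27$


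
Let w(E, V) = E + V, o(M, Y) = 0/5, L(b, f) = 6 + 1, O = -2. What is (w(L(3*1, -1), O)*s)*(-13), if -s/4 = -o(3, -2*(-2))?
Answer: 0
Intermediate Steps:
L(b, f) = 7
o(M, Y) = 0 (o(M, Y) = 0*(1/5) = 0)
s = 0 (s = -(-4)*0 = -4*0 = 0)
(w(L(3*1, -1), O)*s)*(-13) = ((7 - 2)*0)*(-13) = (5*0)*(-13) = 0*(-13) = 0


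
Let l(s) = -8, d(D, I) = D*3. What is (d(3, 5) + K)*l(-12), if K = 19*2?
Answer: -376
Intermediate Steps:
d(D, I) = 3*D
K = 38
(d(3, 5) + K)*l(-12) = (3*3 + 38)*(-8) = (9 + 38)*(-8) = 47*(-8) = -376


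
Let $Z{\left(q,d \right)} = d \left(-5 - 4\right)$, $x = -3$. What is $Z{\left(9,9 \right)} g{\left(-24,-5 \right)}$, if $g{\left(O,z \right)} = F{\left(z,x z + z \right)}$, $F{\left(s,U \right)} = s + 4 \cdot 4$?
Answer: $-891$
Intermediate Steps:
$Z{\left(q,d \right)} = - 9 d$ ($Z{\left(q,d \right)} = d \left(-9\right) = - 9 d$)
$F{\left(s,U \right)} = 16 + s$ ($F{\left(s,U \right)} = s + 16 = 16 + s$)
$g{\left(O,z \right)} = 16 + z$
$Z{\left(9,9 \right)} g{\left(-24,-5 \right)} = \left(-9\right) 9 \left(16 - 5\right) = \left(-81\right) 11 = -891$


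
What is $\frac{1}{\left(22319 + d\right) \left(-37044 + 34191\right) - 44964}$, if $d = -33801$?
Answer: $\frac{1}{32713182} \approx 3.0569 \cdot 10^{-8}$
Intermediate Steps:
$\frac{1}{\left(22319 + d\right) \left(-37044 + 34191\right) - 44964} = \frac{1}{\left(22319 - 33801\right) \left(-37044 + 34191\right) - 44964} = \frac{1}{\left(-11482\right) \left(-2853\right) - 44964} = \frac{1}{32758146 - 44964} = \frac{1}{32713182}$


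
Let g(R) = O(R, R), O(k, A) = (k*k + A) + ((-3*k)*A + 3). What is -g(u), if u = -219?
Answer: 96138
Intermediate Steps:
O(k, A) = 3 + A + k² - 3*A*k (O(k, A) = (k² + A) + (-3*A*k + 3) = (A + k²) + (3 - 3*A*k) = 3 + A + k² - 3*A*k)
g(R) = 3 + R - 2*R² (g(R) = 3 + R + R² - 3*R*R = 3 + R + R² - 3*R² = 3 + R - 2*R²)
-g(u) = -(3 - 219 - 2*(-219)²) = -(3 - 219 - 2*47961) = -(3 - 219 - 95922) = -1*(-96138) = 96138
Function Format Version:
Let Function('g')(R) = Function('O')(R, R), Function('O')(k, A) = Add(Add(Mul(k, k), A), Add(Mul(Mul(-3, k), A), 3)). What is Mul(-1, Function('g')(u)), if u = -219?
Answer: 96138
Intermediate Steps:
Function('O')(k, A) = Add(3, A, Pow(k, 2), Mul(-3, A, k)) (Function('O')(k, A) = Add(Add(Pow(k, 2), A), Add(Mul(-3, A, k), 3)) = Add(Add(A, Pow(k, 2)), Add(3, Mul(-3, A, k))) = Add(3, A, Pow(k, 2), Mul(-3, A, k)))
Function('g')(R) = Add(3, R, Mul(-2, Pow(R, 2))) (Function('g')(R) = Add(3, R, Pow(R, 2), Mul(-3, R, R)) = Add(3, R, Pow(R, 2), Mul(-3, Pow(R, 2))) = Add(3, R, Mul(-2, Pow(R, 2))))
Mul(-1, Function('g')(u)) = Mul(-1, Add(3, -219, Mul(-2, Pow(-219, 2)))) = Mul(-1, Add(3, -219, Mul(-2, 47961))) = Mul(-1, Add(3, -219, -95922)) = Mul(-1, -96138) = 96138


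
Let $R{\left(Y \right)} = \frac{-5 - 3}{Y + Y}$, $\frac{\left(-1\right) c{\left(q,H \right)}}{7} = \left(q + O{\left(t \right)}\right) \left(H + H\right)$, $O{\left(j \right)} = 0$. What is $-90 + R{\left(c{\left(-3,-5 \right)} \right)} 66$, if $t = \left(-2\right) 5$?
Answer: $- \frac{3106}{35} \approx -88.743$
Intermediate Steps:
$t = -10$
$c{\left(q,H \right)} = - 14 H q$ ($c{\left(q,H \right)} = - 7 \left(q + 0\right) \left(H + H\right) = - 7 q 2 H = - 7 \cdot 2 H q = - 14 H q$)
$R{\left(Y \right)} = - \frac{4}{Y}$ ($R{\left(Y \right)} = - \frac{8}{2 Y} = - 8 \frac{1}{2 Y} = - \frac{4}{Y}$)
$-90 + R{\left(c{\left(-3,-5 \right)} \right)} 66 = -90 + - \frac{4}{\left(-14\right) \left(-5\right) \left(-3\right)} 66 = -90 + - \frac{4}{-210} \cdot 66 = -90 + \left(-4\right) \left(- \frac{1}{210}\right) 66 = -90 + \frac{2}{105} \cdot 66 = -90 + \frac{44}{35} = - \frac{3106}{35}$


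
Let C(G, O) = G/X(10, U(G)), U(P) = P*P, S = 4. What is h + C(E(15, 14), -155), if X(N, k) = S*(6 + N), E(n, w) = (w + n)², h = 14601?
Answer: 935305/64 ≈ 14614.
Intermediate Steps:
U(P) = P²
E(n, w) = (n + w)²
X(N, k) = 24 + 4*N (X(N, k) = 4*(6 + N) = 24 + 4*N)
C(G, O) = G/64 (C(G, O) = G/(24 + 4*10) = G/(24 + 40) = G/64)
h + C(E(15, 14), -155) = 14601 + (15 + 14)²/64 = 14601 + (1/64)*29² = 14601 + (1/64)*841 = 14601 + 841/64 = 935305/64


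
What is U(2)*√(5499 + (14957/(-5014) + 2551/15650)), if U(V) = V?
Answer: 2*√84605441405429931/3923455 ≈ 148.27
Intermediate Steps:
U(2)*√(5499 + (14957/(-5014) + 2551/15650)) = 2*√(5499 + (14957/(-5014) + 2551/15650)) = 2*√(5499 + (14957*(-1/5014) + 2551*(1/15650))) = 2*√(5499 + (-14957/5014 + 2551/15650)) = 2*√(5499 - 55321584/19617275) = 2*√(107820073641/19617275) = 2*(√84605441405429931/3923455) = 2*√84605441405429931/3923455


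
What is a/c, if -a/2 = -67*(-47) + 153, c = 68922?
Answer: -3302/34461 ≈ -0.095819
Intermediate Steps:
a = -6604 (a = -2*(-67*(-47) + 153) = -2*(3149 + 153) = -2*3302 = -6604)
a/c = -6604/68922 = -6604*1/68922 = -3302/34461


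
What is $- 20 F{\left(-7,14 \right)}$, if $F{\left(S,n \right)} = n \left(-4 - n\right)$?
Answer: $5040$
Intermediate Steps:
$- 20 F{\left(-7,14 \right)} = - 20 \left(\left(-1\right) 14 \left(4 + 14\right)\right) = - 20 \left(\left(-1\right) 14 \cdot 18\right) = \left(-20\right) \left(-252\right) = 5040$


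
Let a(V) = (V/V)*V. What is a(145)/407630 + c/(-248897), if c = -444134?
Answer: 36215686497/20291576822 ≈ 1.7848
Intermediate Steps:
a(V) = V (a(V) = 1*V = V)
a(145)/407630 + c/(-248897) = 145/407630 - 444134/(-248897) = 145*(1/407630) - 444134*(-1/248897) = 29/81526 + 444134/248897 = 36215686497/20291576822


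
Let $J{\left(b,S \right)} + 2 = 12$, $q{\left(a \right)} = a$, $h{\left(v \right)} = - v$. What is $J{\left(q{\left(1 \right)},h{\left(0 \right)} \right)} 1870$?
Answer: $18700$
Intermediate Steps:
$J{\left(b,S \right)} = 10$ ($J{\left(b,S \right)} = -2 + 12 = 10$)
$J{\left(q{\left(1 \right)},h{\left(0 \right)} \right)} 1870 = 10 \cdot 1870 = 18700$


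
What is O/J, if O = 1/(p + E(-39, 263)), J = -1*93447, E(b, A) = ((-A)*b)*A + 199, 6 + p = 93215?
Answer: -1/260810483553 ≈ -3.8342e-12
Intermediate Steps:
p = 93209 (p = -6 + 93215 = 93209)
E(b, A) = 199 - b*A**2 (E(b, A) = (-A*b)*A + 199 = -b*A**2 + 199 = 199 - b*A**2)
J = -93447
O = 1/2790999 (O = 1/(93209 + (199 - 1*(-39)*263**2)) = 1/(93209 + (199 - 1*(-39)*69169)) = 1/(93209 + (199 + 2697591)) = 1/(93209 + 2697790) = 1/2790999 ≈ 3.5829e-7)
O/J = (1/2790999)/(-93447) = (1/2790999)*(-1/93447) = -1/260810483553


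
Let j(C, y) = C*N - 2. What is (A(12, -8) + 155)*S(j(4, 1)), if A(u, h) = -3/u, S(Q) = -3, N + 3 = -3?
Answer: -1857/4 ≈ -464.25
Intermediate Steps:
N = -6 (N = -3 - 3 = -6)
j(C, y) = -2 - 6*C (j(C, y) = C*(-6) - 2 = -6*C - 2 = -2 - 6*C)
(A(12, -8) + 155)*S(j(4, 1)) = (-3/12 + 155)*(-3) = (-3*1/12 + 155)*(-3) = (-¼ + 155)*(-3) = (619/4)*(-3) = -1857/4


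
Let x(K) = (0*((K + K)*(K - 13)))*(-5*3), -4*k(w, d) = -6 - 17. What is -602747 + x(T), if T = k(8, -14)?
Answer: -602747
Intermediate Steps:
k(w, d) = 23/4 (k(w, d) = -(-6 - 17)/4 = -1/4*(-23) = 23/4)
T = 23/4 ≈ 5.7500
x(K) = 0 (x(K) = (0*((2*K)*(-13 + K)))*(-15) = (0*(2*K*(-13 + K)))*(-15) = 0*(-15) = 0)
-602747 + x(T) = -602747 + 0 = -602747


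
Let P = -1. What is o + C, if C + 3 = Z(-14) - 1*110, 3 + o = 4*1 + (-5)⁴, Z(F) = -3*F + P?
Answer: 554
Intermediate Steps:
Z(F) = -1 - 3*F (Z(F) = -3*F - 1 = -1 - 3*F)
o = 626 (o = -3 + (4*1 + (-5)⁴) = -3 + (4 + 625) = -3 + 629 = 626)
C = -72 (C = -3 + ((-1 - 3*(-14)) - 1*110) = -3 + ((-1 + 42) - 110) = -3 + (41 - 110) = -3 - 69 = -72)
o + C = 626 - 72 = 554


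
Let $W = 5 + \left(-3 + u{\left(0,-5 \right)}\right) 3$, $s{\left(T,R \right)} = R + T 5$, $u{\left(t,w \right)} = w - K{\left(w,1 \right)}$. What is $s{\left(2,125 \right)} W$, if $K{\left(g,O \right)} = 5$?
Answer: $-4590$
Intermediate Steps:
$u{\left(t,w \right)} = -5 + w$ ($u{\left(t,w \right)} = w - 5 = -5 + w$)
$s{\left(T,R \right)} = R + 5 T$
$W = -34$ ($W = 5 + \left(-3 - 10\right) 3 = 5 - 39 = -34$)
$s{\left(2,125 \right)} W = \left(125 + 5 \cdot 2\right) \left(-34\right) = \left(125 + 10\right) \left(-34\right) = 135 \left(-34\right) = -4590$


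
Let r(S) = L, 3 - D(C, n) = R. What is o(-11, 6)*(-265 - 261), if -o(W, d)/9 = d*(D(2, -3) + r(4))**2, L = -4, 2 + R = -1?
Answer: 113616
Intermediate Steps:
R = -3 (R = -2 - 1 = -3)
D(C, n) = 6 (D(C, n) = 3 - 1*(-3) = 3 + 3 = 6)
r(S) = -4
o(W, d) = -36*d (o(W, d) = -9*d*(6 - 4)**2 = -9*d*2**2 = -9*d*4 = -36*d)
o(-11, 6)*(-265 - 261) = (-36*6)*(-265 - 261) = -216*(-526) = 113616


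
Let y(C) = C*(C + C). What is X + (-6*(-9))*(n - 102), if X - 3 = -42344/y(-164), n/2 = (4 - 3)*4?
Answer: -34116145/6724 ≈ -5073.8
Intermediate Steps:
y(C) = 2*C² (y(C) = C*(2*C) = 2*C²)
n = 8 (n = 2*((4 - 3)*4) = 2*(1*4) = 2*4 = 8)
X = 14879/6724 (X = 3 - 42344/(2*(-164)²) = 3 - 42344/(2*26896) = 3 - 42344/53792 = 3 - 42344*1/53792 = 3 - 5293/6724 = 14879/6724 ≈ 2.2128)
X + (-6*(-9))*(n - 102) = 14879/6724 + (-6*(-9))*(8 - 102) = 14879/6724 + 54*(-94) = 14879/6724 - 5076 = -34116145/6724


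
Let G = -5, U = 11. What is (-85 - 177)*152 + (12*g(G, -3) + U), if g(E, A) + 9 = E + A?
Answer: -40017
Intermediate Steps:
g(E, A) = -9 + A + E (g(E, A) = -9 + (E + A) = -9 + (A + E) = -9 + A + E)
(-85 - 177)*152 + (12*g(G, -3) + U) = (-85 - 177)*152 + (12*(-9 - 3 - 5) + 11) = -262*152 + (12*(-17) + 11) = -39824 + (-204 + 11) = -39824 - 193 = -40017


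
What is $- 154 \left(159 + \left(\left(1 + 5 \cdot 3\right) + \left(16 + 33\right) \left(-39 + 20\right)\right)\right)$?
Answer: $116424$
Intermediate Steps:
$- 154 \left(159 + \left(\left(1 + 5 \cdot 3\right) + \left(16 + 33\right) \left(-39 + 20\right)\right)\right) = - 154 \left(159 + \left(\left(1 + 15\right) + 49 \left(-19\right)\right)\right) = - 154 \left(159 + \left(16 - 931\right)\right) = - 154 \left(159 - 915\right) = \left(-154\right) \left(-756\right) = 116424$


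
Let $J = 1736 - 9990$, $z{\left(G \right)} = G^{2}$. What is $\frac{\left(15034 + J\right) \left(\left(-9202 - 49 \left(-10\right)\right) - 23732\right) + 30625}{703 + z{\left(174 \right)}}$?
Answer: $- \frac{219939695}{30979} \approx -7099.6$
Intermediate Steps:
$J = -8254$ ($J = 1736 - 9990 = -8254$)
$\frac{\left(15034 + J\right) \left(\left(-9202 - 49 \left(-10\right)\right) - 23732\right) + 30625}{703 + z{\left(174 \right)}} = \frac{\left(15034 - 8254\right) \left(\left(-9202 - 49 \left(-10\right)\right) - 23732\right) + 30625}{703 + 174^{2}} = \frac{6780 \left(\left(-9202 - -490\right) - 23732\right) + 30625}{703 + 30276} = \frac{6780 \left(\left(-9202 + 490\right) - 23732\right) + 30625}{30979} = \left(6780 \left(-8712 - 23732\right) + 30625\right) \frac{1}{30979} = \left(6780 \left(-32444\right) + 30625\right) \frac{1}{30979} = \left(-219970320 + 30625\right) \frac{1}{30979} = \left(-219939695\right) \frac{1}{30979} = - \frac{219939695}{30979}$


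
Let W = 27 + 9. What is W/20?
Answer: 9/5 ≈ 1.8000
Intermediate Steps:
W = 36
W/20 = 36/20 = (1/20)*36 = 9/5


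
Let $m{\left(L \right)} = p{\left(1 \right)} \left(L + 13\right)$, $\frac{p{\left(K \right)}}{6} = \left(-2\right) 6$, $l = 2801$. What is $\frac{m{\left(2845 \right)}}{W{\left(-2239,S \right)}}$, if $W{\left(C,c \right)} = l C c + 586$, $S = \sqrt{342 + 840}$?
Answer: $\frac{60292368}{23244589754084413} + \frac{645255815832 \sqrt{1182}}{23244589754084413} \approx 0.00095438$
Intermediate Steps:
$p{\left(K \right)} = -72$ ($p{\left(K \right)} = 6 \left(\left(-2\right) 6\right) = 6 \left(-12\right) = -72$)
$m{\left(L \right)} = -936 - 72 L$ ($m{\left(L \right)} = - 72 \left(L + 13\right) = - 72 \left(13 + L\right) = -936 - 72 L$)
$S = \sqrt{1182} \approx 34.38$
$W{\left(C,c \right)} = 586 + 2801 C c$ ($W{\left(C,c \right)} = 2801 C c + 586 = 586 + 2801 C c$)
$\frac{m{\left(2845 \right)}}{W{\left(-2239,S \right)}} = \frac{-936 - 204840}{586 + 2801 \left(-2239\right) \sqrt{1182}} = \frac{-936 - 204840}{586 - 6271439 \sqrt{1182}} = - \frac{205776}{586 - 6271439 \sqrt{1182}}$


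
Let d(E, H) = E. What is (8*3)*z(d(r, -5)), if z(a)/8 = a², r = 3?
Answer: 1728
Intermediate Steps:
z(a) = 8*a²
(8*3)*z(d(r, -5)) = (8*3)*(8*3²) = 24*(8*9) = 24*72 = 1728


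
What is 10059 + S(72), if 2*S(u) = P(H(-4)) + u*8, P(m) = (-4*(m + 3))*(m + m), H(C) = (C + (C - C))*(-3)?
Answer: 9627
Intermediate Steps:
H(C) = -3*C (H(C) = (C + 0)*(-3) = C*(-3) = -3*C)
P(m) = 2*m*(-12 - 4*m) (P(m) = (-4*(3 + m))*(2*m) = (-12 - 4*m)*(2*m) = 2*m*(-12 - 4*m))
S(u) = -720 + 4*u (S(u) = (-8*(-3*(-4))*(3 - 3*(-4)) + u*8)/2 = (-8*12*(3 + 12) + 8*u)/2 = (-8*12*15 + 8*u)/2 = (-1440 + 8*u)/2 = -720 + 4*u)
10059 + S(72) = 10059 + (-720 + 4*72) = 10059 + (-720 + 288) = 10059 - 432 = 9627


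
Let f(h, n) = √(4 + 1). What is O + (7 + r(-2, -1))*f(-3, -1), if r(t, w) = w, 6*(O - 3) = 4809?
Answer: 1609/2 + 6*√5 ≈ 817.92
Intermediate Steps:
O = 1609/2 (O = 3 + (⅙)*4809 = 3 + 1603/2 = 1609/2 ≈ 804.50)
f(h, n) = √5
O + (7 + r(-2, -1))*f(-3, -1) = 1609/2 + (7 - 1)*√5 = 1609/2 + 6*√5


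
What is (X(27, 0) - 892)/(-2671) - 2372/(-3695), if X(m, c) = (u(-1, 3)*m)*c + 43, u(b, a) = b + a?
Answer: 9472667/9869345 ≈ 0.95981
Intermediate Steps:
u(b, a) = a + b
X(m, c) = 43 + 2*c*m (X(m, c) = ((3 - 1)*m)*c + 43 = (2*m)*c + 43 = 2*c*m + 43 = 43 + 2*c*m)
(X(27, 0) - 892)/(-2671) - 2372/(-3695) = ((43 + 2*0*27) - 892)/(-2671) - 2372/(-3695) = ((43 + 0) - 892)*(-1/2671) - 2372*(-1/3695) = (43 - 892)*(-1/2671) + 2372/3695 = -849*(-1/2671) + 2372/3695 = 849/2671 + 2372/3695 = 9472667/9869345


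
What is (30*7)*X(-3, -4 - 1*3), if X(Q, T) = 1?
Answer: 210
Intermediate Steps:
(30*7)*X(-3, -4 - 1*3) = (30*7)*1 = 210*1 = 210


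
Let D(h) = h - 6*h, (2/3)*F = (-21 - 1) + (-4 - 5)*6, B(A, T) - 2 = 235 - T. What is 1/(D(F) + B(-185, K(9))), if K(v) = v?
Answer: 1/798 ≈ 0.0012531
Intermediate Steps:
B(A, T) = 237 - T (B(A, T) = 2 + (235 - T) = 237 - T)
F = -114 (F = 3*((-21 - 1) + (-4 - 5)*6)/2 = 3*(-22 - 9*6)/2 = 3*(-22 - 54)/2 = (3/2)*(-76) = -114)
D(h) = -5*h
1/(D(F) + B(-185, K(9))) = 1/(-5*(-114) + (237 - 1*9)) = 1/(570 + (237 - 9)) = 1/(570 + 228) = 1/798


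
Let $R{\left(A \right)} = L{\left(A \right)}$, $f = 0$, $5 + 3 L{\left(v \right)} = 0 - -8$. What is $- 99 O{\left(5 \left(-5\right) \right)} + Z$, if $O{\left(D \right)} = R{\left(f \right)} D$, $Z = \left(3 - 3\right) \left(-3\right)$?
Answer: $2475$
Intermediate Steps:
$L{\left(v \right)} = 1$ ($L{\left(v \right)} = - \frac{5}{3} + \frac{0 - -8}{3} = - \frac{5}{3} + \frac{0 + 8}{3} = - \frac{5}{3} + \frac{1}{3} \cdot 8 = - \frac{5}{3} + \frac{8}{3} = 1$)
$Z = 0$ ($Z = 0 \left(-3\right) = 0$)
$R{\left(A \right)} = 1$
$O{\left(D \right)} = D$ ($O{\left(D \right)} = 1 D = D$)
$- 99 O{\left(5 \left(-5\right) \right)} + Z = - 99 \cdot 5 \left(-5\right) + 0 = \left(-99\right) \left(-25\right) + 0 = 2475 + 0 = 2475$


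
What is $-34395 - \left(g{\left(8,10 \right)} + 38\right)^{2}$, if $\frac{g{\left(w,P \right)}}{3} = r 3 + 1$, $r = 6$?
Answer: $-43420$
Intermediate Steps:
$g{\left(w,P \right)} = 57$ ($g{\left(w,P \right)} = 3 \left(6 \cdot 3 + 1\right) = 3 \left(18 + 1\right) = 3 \cdot 19 = 57$)
$-34395 - \left(g{\left(8,10 \right)} + 38\right)^{2} = -34395 - \left(57 + 38\right)^{2} = -34395 - 95^{2} = -34395 - 9025 = -43420$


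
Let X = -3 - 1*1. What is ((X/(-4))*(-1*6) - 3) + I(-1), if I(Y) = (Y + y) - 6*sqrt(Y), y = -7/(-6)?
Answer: -53/6 - 6*I ≈ -8.8333 - 6.0*I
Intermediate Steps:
X = -4 (X = -3 - 1 = -4)
y = 7/6 (y = -7*(-1/6) = 7/6 ≈ 1.1667)
I(Y) = 7/6 + Y - 6*sqrt(Y) (I(Y) = (Y + 7/6) - 6*sqrt(Y) = (7/6 + Y) - 6*sqrt(Y) = 7/6 + Y - 6*sqrt(Y))
((X/(-4))*(-1*6) - 3) + I(-1) = ((-4/(-4))*(-1*6) - 3) + (7/6 - 1 - 6*I) = (-4*(-1/4)*(-6) - 3) + (7/6 - 1 - 6*I) = (1*(-6) - 3) + (1/6 - 6*I) = (-6 - 3) + (1/6 - 6*I) = -9 + (1/6 - 6*I) = -53/6 - 6*I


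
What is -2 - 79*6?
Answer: -476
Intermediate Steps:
-2 - 79*6 = -2 - 474 = -476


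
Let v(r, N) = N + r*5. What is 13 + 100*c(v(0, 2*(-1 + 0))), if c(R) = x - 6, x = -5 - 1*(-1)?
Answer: -987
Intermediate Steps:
x = -4 (x = -5 + 1 = -4)
v(r, N) = N + 5*r
c(R) = -10 (c(R) = -4 - 6 = -10)
13 + 100*c(v(0, 2*(-1 + 0))) = 13 + 100*(-10) = 13 - 1000 = -987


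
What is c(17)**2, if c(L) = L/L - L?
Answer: 256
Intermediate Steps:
c(L) = 1 - L
c(17)**2 = (1 - 1*17)**2 = (1 - 17)**2 = (-16)**2 = 256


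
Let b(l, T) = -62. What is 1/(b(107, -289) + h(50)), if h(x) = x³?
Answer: 1/124938 ≈ 8.0040e-6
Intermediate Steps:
1/(b(107, -289) + h(50)) = 1/(-62 + 50³) = 1/(-62 + 125000) = 1/124938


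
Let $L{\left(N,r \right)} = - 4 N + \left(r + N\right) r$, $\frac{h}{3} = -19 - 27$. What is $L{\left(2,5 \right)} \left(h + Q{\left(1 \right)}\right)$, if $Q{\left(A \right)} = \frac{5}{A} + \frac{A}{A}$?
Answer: $-3564$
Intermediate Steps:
$h = -138$ ($h = 3 \left(-19 - 27\right) = 3 \left(-46\right) = -138$)
$Q{\left(A \right)} = 1 + \frac{5}{A}$ ($Q{\left(A \right)} = \frac{5}{A} + 1 = 1 + \frac{5}{A}$)
$L{\left(N,r \right)} = - 4 N + r \left(N + r\right)$ ($L{\left(N,r \right)} = - 4 N + \left(N + r\right) r = - 4 N + r \left(N + r\right)$)
$L{\left(2,5 \right)} \left(h + Q{\left(1 \right)}\right) = \left(5^{2} - 8 + 2 \cdot 5\right) \left(-138 + \frac{5 + 1}{1}\right) = \left(25 - 8 + 10\right) \left(-138 + 1 \cdot 6\right) = 27 \left(-138 + 6\right) = 27 \left(-132\right) = -3564$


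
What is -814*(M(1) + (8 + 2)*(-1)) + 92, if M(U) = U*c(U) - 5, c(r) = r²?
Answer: 11488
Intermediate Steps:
M(U) = -5 + U³ (M(U) = U*U² - 5 = U³ - 5 = -5 + U³)
-814*(M(1) + (8 + 2)*(-1)) + 92 = -814*((-5 + 1³) + (8 + 2)*(-1)) + 92 = -814*((-5 + 1) + 10*(-1)) + 92 = -814*(-4 - 10) + 92 = -814*(-14) + 92 = 11396 + 92 = 11488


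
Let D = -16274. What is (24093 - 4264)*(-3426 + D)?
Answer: -390631300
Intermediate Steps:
(24093 - 4264)*(-3426 + D) = (24093 - 4264)*(-3426 - 16274) = 19829*(-19700) = -390631300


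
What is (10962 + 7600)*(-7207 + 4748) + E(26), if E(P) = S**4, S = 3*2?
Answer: -45642662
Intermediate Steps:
S = 6
E(P) = 1296 (E(P) = 6**4 = 1296)
(10962 + 7600)*(-7207 + 4748) + E(26) = (10962 + 7600)*(-7207 + 4748) + 1296 = 18562*(-2459) + 1296 = -45643958 + 1296 = -45642662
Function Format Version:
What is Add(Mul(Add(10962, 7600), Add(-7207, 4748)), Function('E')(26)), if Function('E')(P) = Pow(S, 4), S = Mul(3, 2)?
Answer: -45642662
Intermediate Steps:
S = 6
Function('E')(P) = 1296 (Function('E')(P) = Pow(6, 4) = 1296)
Add(Mul(Add(10962, 7600), Add(-7207, 4748)), Function('E')(26)) = Add(Mul(Add(10962, 7600), Add(-7207, 4748)), 1296) = Add(Mul(18562, -2459), 1296) = Add(-45643958, 1296) = -45642662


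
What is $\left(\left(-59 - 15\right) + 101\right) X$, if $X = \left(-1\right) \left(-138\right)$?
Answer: $3726$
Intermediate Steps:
$X = 138$
$\left(\left(-59 - 15\right) + 101\right) X = \left(\left(-59 - 15\right) + 101\right) 138 = \left(-74 + 101\right) 138 = 27 \cdot 138 = 3726$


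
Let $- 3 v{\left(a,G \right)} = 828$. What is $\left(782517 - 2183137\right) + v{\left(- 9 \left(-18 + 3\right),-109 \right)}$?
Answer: $-1400896$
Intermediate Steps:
$v{\left(a,G \right)} = -276$ ($v{\left(a,G \right)} = \left(- \frac{1}{3}\right) 828 = -276$)
$\left(782517 - 2183137\right) + v{\left(- 9 \left(-18 + 3\right),-109 \right)} = \left(782517 - 2183137\right) - 276 = -1400620 - 276 = -1400896$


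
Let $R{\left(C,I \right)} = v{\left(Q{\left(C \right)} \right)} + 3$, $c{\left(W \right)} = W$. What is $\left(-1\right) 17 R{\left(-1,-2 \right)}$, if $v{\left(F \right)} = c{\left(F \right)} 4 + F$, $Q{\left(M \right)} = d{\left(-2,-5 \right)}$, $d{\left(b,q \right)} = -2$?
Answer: $119$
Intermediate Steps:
$Q{\left(M \right)} = -2$
$v{\left(F \right)} = 5 F$ ($v{\left(F \right)} = F 4 + F = 4 F + F = 5 F$)
$R{\left(C,I \right)} = -7$ ($R{\left(C,I \right)} = 5 \left(-2\right) + 3 = -10 + 3 = -7$)
$\left(-1\right) 17 R{\left(-1,-2 \right)} = \left(-1\right) 17 \left(-7\right) = \left(-17\right) \left(-7\right) = 119$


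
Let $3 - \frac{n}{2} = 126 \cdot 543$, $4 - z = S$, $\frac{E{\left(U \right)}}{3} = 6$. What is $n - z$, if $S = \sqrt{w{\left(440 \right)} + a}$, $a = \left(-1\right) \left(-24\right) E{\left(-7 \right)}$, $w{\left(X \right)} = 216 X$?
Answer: $-136834 + 12 \sqrt{663} \approx -1.3653 \cdot 10^{5}$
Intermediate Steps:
$E{\left(U \right)} = 18$ ($E{\left(U \right)} = 3 \cdot 6 = 18$)
$a = 432$ ($a = \left(-1\right) \left(-24\right) 18 = 24 \cdot 18 = 432$)
$S = 12 \sqrt{663}$ ($S = \sqrt{216 \cdot 440 + 432} = \sqrt{95040 + 432} = \sqrt{95472} = 12 \sqrt{663} \approx 308.99$)
$z = 4 - 12 \sqrt{663} \approx -304.99$
$n = -136830$ ($n = 6 - 2 \cdot 126 \cdot 543 = 6 - 136836 = -136830$)
$n - z = -136830 - \left(4 - 12 \sqrt{663}\right) = -136834 + 12 \sqrt{663}$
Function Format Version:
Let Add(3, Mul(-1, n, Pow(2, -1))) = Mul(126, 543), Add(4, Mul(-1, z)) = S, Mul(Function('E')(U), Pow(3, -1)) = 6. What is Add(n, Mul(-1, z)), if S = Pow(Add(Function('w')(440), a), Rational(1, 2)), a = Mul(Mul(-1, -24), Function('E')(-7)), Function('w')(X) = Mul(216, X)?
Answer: Add(-136834, Mul(12, Pow(663, Rational(1, 2)))) ≈ -1.3653e+5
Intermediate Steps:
Function('E')(U) = 18 (Function('E')(U) = Mul(3, 6) = 18)
a = 432 (a = Mul(Mul(-1, -24), 18) = Mul(24, 18) = 432)
S = Mul(12, Pow(663, Rational(1, 2))) (S = Pow(Add(Mul(216, 440), 432), Rational(1, 2)) = Pow(Add(95040, 432), Rational(1, 2)) = Pow(95472, Rational(1, 2)) = Mul(12, Pow(663, Rational(1, 2))) ≈ 308.99)
z = Add(4, Mul(-12, Pow(663, Rational(1, 2)))) (z = Add(4, Mul(-1, Mul(12, Pow(663, Rational(1, 2))))) = Add(4, Mul(-12, Pow(663, Rational(1, 2)))) ≈ -304.99)
n = -136830 (n = Add(6, Mul(-2, Mul(126, 543))) = Add(6, Mul(-2, 68418)) = Add(6, -136836) = -136830)
Add(n, Mul(-1, z)) = Add(-136830, Mul(-1, Add(4, Mul(-12, Pow(663, Rational(1, 2)))))) = Add(-136830, Add(-4, Mul(12, Pow(663, Rational(1, 2))))) = Add(-136834, Mul(12, Pow(663, Rational(1, 2))))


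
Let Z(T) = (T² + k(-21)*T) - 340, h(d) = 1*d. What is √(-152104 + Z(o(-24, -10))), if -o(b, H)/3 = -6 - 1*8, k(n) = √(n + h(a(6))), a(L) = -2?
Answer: √(-150680 + 42*I*√23) ≈ 0.259 + 388.18*I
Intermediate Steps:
h(d) = d
k(n) = √(-2 + n) (k(n) = √(n - 2) = √(-2 + n))
o(b, H) = 42 (o(b, H) = -3*(-6 - 1*8) = -3*(-6 - 8) = -3*(-14) = 42)
Z(T) = -340 + T² + I*T*√23 (Z(T) = (T² + √(-2 - 21)*T) - 340 = (T² + √(-23)*T) - 340 = (T² + (I*√23)*T) - 340 = (T² + I*T*√23) - 340 = -340 + T² + I*T*√23)
√(-152104 + Z(o(-24, -10))) = √(-152104 + (-340 + 42² + I*42*√23)) = √(-152104 + (-340 + 1764 + 42*I*√23)) = √(-152104 + (1424 + 42*I*√23)) = √(-150680 + 42*I*√23)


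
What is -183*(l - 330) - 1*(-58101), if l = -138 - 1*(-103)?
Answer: 124896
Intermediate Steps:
l = -35 (l = -138 + 103 = -35)
-183*(l - 330) - 1*(-58101) = -183*(-35 - 330) - 1*(-58101) = -183*(-365) + 58101 = 66795 + 58101 = 124896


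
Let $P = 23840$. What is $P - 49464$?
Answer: $-25624$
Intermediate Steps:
$P - 49464 = 23840 - 49464 = -25624$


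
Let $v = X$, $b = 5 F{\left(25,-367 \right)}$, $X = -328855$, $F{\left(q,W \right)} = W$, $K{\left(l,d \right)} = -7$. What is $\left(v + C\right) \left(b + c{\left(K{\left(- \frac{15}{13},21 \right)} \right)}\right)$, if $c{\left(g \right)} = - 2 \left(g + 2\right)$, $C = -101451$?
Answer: $785308450$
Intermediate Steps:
$b = -1835$ ($b = 5 \left(-367\right) = -1835$)
$v = -328855$
$c{\left(g \right)} = -4 - 2 g$ ($c{\left(g \right)} = - 2 \left(2 + g\right) = -4 - 2 g$)
$\left(v + C\right) \left(b + c{\left(K{\left(- \frac{15}{13},21 \right)} \right)}\right) = \left(-328855 - 101451\right) \left(-1835 - -10\right) = - 430306 \left(-1835 + \left(-4 + 14\right)\right) = - 430306 \left(-1835 + 10\right) = \left(-430306\right) \left(-1825\right) = 785308450$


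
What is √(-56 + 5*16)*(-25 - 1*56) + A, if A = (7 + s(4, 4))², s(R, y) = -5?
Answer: 4 - 162*√6 ≈ -392.82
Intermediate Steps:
A = 4 (A = (7 - 5)² = 2² = 4)
√(-56 + 5*16)*(-25 - 1*56) + A = √(-56 + 5*16)*(-25 - 1*56) + 4 = √(-56 + 80)*(-25 - 56) + 4 = √24*(-81) + 4 = (2*√6)*(-81) + 4 = -162*√6 + 4 = 4 - 162*√6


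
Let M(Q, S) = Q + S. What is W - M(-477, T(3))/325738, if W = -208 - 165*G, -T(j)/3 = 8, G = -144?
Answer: 7671781877/325738 ≈ 23552.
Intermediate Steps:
T(j) = -24 (T(j) = -3*8 = -24)
W = 23552 (W = -208 - 165*(-144) = -208 + 23760 = 23552)
W - M(-477, T(3))/325738 = 23552 - (-477 - 24)/325738 = 23552 - (-501)/325738 = 23552 - 1*(-501/325738) = 23552 + 501/325738 = 7671781877/325738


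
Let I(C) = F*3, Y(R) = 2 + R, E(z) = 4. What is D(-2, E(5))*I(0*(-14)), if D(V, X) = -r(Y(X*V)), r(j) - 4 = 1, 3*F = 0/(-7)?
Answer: 0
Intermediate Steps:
F = 0 (F = (0/(-7))/3 = (0*(-⅐))/3 = (⅓)*0 = 0)
r(j) = 5 (r(j) = 4 + 1 = 5)
D(V, X) = -5 (D(V, X) = -1*5 = -5)
I(C) = 0 (I(C) = 0*3 = 0)
D(-2, E(5))*I(0*(-14)) = -5*0 = 0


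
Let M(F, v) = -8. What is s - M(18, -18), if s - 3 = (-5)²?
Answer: 36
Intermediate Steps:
s = 28 (s = 3 + (-5)² = 3 + 25 = 28)
s - M(18, -18) = 28 - 1*(-8) = 28 + 8 = 36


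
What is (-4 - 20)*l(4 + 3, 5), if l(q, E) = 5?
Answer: -120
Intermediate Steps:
(-4 - 20)*l(4 + 3, 5) = (-4 - 20)*5 = -24*5 = -120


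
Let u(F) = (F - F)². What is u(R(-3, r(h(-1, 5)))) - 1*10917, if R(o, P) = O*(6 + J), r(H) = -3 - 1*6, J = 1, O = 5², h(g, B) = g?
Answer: -10917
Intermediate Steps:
O = 25
r(H) = -9 (r(H) = -3 - 6 = -9)
R(o, P) = 175 (R(o, P) = 25*(6 + 1) = 25*7 = 175)
u(F) = 0 (u(F) = 0² = 0)
u(R(-3, r(h(-1, 5)))) - 1*10917 = 0 - 1*10917 = 0 - 10917 = -10917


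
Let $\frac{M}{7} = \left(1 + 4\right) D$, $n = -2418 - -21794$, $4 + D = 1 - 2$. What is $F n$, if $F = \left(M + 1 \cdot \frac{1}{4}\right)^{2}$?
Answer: $591695811$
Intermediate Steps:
$D = -5$ ($D = -4 + \left(1 - 2\right) = -4 - 1 = -5$)
$n = 19376$ ($n = -2418 + 21794 = 19376$)
$M = -175$ ($M = 7 \left(1 + 4\right) \left(-5\right) = 7 \cdot 5 \left(-5\right) = 7 \left(-25\right) = -175$)
$F = \frac{488601}{16}$ ($F = \left(-175 + 1 \cdot \frac{1}{4}\right)^{2} = \left(-175 + \frac{1}{4}\right)^{2} = \left(- \frac{699}{4}\right)^{2} = \frac{488601}{16} \approx 30538.0$)
$F n = \frac{488601}{16} \cdot 19376 = 591695811$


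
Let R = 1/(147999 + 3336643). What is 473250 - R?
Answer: 1649106826499/3484642 ≈ 4.7325e+5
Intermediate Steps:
R = 1/3484642 ≈ 2.8697e-7
473250 - R = 473250 - 1*1/3484642 = 473250 - 1/3484642 = 1649106826499/3484642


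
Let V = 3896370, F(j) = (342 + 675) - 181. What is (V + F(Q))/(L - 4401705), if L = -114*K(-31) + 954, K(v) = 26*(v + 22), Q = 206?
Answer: -3897206/4374075 ≈ -0.89098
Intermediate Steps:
F(j) = 836 (F(j) = 1017 - 181 = 836)
K(v) = 572 + 26*v (K(v) = 26*(22 + v) = 572 + 26*v)
L = 27630 (L = -114*(572 + 26*(-31)) + 954 = -114*(572 - 806) + 954 = -114*(-234) + 954 = 26676 + 954 = 27630)
(V + F(Q))/(L - 4401705) = (3896370 + 836)/(27630 - 4401705) = 3897206/(-4374075) = 3897206*(-1/4374075) = -3897206/4374075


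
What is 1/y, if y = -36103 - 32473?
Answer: -1/68576 ≈ -1.4582e-5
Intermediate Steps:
y = -68576
1/y = 1/(-68576) = -1/68576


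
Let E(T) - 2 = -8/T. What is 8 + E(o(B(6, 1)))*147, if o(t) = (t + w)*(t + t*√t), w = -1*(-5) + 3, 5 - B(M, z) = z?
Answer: 1763/6 ≈ 293.83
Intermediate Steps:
B(M, z) = 5 - z
w = 8 (w = 5 + 3 = 8)
o(t) = (8 + t)*(t + t^(3/2)) (o(t) = (t + 8)*(t + t*√t) = (8 + t)*(t + t^(3/2)))
E(T) = 2 - 8/T
8 + E(o(B(6, 1)))*147 = 8 + (2 - 8/((5 - 1*1)² + (5 - 1*1)^(5/2) + 8*(5 - 1*1) + 8*(5 - 1*1)^(3/2)))*147 = 8 + (2 - 8/((5 - 1)² + (5 - 1)^(5/2) + 8*(5 - 1) + 8*(5 - 1)^(3/2)))*147 = 8 + (2 - 8/(4² + 4^(5/2) + 8*4 + 8*4^(3/2)))*147 = 8 + (2 - 8/(16 + 32 + 32 + 8*8))*147 = 8 + (2 - 8/(16 + 32 + 32 + 64))*147 = 8 + (2 - 8/144)*147 = 8 + (2 - 8*1/144)*147 = 8 + (2 - 1/18)*147 = 8 + (35/18)*147 = 8 + 1715/6 = 1763/6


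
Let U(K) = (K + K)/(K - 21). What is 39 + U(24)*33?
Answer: 567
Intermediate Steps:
U(K) = 2*K/(-21 + K) (U(K) = (2*K)/(-21 + K) = 2*K/(-21 + K))
39 + U(24)*33 = 39 + (2*24/(-21 + 24))*33 = 39 + (2*24/3)*33 = 39 + (2*24*(1/3))*33 = 39 + 16*33 = 39 + 528 = 567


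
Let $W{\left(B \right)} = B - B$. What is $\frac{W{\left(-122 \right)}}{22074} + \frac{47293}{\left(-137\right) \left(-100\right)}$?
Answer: $\frac{47293}{13700} \approx 3.452$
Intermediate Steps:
$W{\left(B \right)} = 0$
$\frac{W{\left(-122 \right)}}{22074} + \frac{47293}{\left(-137\right) \left(-100\right)} = \frac{0}{22074} + \frac{47293}{\left(-137\right) \left(-100\right)} = 0 \cdot \frac{1}{22074} + \frac{47293}{13700} = 0 + 47293 \cdot \frac{1}{13700} = 0 + \frac{47293}{13700} = \frac{47293}{13700}$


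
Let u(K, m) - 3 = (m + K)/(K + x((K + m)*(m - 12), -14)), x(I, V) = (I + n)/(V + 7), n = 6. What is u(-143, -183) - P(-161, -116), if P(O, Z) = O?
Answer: 10592910/64577 ≈ 164.04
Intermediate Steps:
x(I, V) = (6 + I)/(7 + V) (x(I, V) = (I + 6)/(V + 7) = (6 + I)/(7 + V))
u(K, m) = 3 + (K + m)/(-6/7 + K - (-12 + m)*(K + m)/7) (u(K, m) = 3 + (m + K)/(K + (6 + (K + m)*(m - 12))/(7 - 14)) = 3 + (K + m)/(K + (6 + (K + m)*(-12 + m))/(-7)) = 3 + (K + m)/(K - (6 + (-12 + m)*(K + m))/7) = 3 + (K + m)/(K + (-6/7 - (-12 + m)*(K + m)/7)) = 3 + (K + m)/(-6/7 + K - (-12 + m)*(K + m)/7))
u(-143, -183) - P(-161, -116) = (-18 - 3*(-183)² + 43*(-183) + 64*(-143) - 3*(-143)*(-183))/(-6 - 1*(-183)² + 12*(-183) + 19*(-143) - 1*(-143)*(-183)) - 1*(-161) = (-18 - 3*33489 - 7869 - 9152 - 78507)/(-6 - 1*33489 - 2196 - 2717 - 26169) + 161 = (-18 - 100467 - 7869 - 9152 - 78507)/(-6 - 33489 - 2196 - 2717 - 26169) + 161 = -196013/(-64577) + 161 = -1/64577*(-196013) + 161 = 196013/64577 + 161 = 10592910/64577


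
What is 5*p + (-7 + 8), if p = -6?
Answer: -29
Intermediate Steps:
5*p + (-7 + 8) = 5*(-6) + (-7 + 8) = -30 + 1 = -29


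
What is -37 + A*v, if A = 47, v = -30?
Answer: -1447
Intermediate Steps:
-37 + A*v = -37 + 47*(-30) = -37 - 1410 = -1447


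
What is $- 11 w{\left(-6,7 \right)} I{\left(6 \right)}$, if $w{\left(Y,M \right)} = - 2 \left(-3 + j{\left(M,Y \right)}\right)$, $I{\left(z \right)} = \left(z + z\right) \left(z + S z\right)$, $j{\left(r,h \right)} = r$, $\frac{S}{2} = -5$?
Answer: $-57024$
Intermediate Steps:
$S = -10$ ($S = 2 \left(-5\right) = -10$)
$I{\left(z \right)} = - 18 z^{2}$ ($I{\left(z \right)} = \left(z + z\right) \left(z - 10 z\right) = 2 z \left(- 9 z\right) = - 18 z^{2}$)
$w{\left(Y,M \right)} = 6 - 2 M$ ($w{\left(Y,M \right)} = - 2 \left(-3 + M\right) = 6 - 2 M$)
$- 11 w{\left(-6,7 \right)} I{\left(6 \right)} = - 11 \left(6 - 14\right) \left(- 18 \cdot 6^{2}\right) = - 11 \left(6 - 14\right) \left(\left(-18\right) 36\right) = \left(-11\right) \left(-8\right) \left(-648\right) = 88 \left(-648\right) = -57024$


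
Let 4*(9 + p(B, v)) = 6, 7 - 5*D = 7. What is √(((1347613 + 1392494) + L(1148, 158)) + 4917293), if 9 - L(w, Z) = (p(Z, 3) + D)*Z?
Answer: √7658594 ≈ 2767.4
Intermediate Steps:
D = 0 (D = 7/5 - ⅕*7 = 7/5 - 7/5 = 0)
p(B, v) = -15/2 (p(B, v) = -9 + (¼)*6 = -9 + 3/2 = -15/2)
L(w, Z) = 9 + 15*Z/2 (L(w, Z) = 9 - (-15/2 + 0)*Z = 9 - (-15)*Z/2 = 9 + 15*Z/2)
√(((1347613 + 1392494) + L(1148, 158)) + 4917293) = √(((1347613 + 1392494) + (9 + (15/2)*158)) + 4917293) = √((2740107 + (9 + 1185)) + 4917293) = √((2740107 + 1194) + 4917293) = √(2741301 + 4917293) = √7658594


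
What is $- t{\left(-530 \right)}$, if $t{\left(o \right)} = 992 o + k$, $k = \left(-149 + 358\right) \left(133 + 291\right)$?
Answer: $437144$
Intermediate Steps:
$k = 88616$ ($k = 209 \cdot 424 = 88616$)
$t{\left(o \right)} = 88616 + 992 o$ ($t{\left(o \right)} = 992 o + 88616 = 88616 + 992 o$)
$- t{\left(-530 \right)} = - (88616 + 992 \left(-530\right)) = - (88616 - 525760) = \left(-1\right) \left(-437144\right) = 437144$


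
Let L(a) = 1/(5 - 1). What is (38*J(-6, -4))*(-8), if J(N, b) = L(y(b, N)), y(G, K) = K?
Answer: -76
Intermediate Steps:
L(a) = 1/4
J(N, b) = 1/4
(38*J(-6, -4))*(-8) = (38*(1/4))*(-8) = (19/2)*(-8) = -76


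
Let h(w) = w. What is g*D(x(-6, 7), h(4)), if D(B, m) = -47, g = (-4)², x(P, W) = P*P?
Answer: -752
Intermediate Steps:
x(P, W) = P²
g = 16
g*D(x(-6, 7), h(4)) = 16*(-47) = -752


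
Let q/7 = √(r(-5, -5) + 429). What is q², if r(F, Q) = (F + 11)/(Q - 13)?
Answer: 63014/3 ≈ 21005.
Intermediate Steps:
r(F, Q) = (11 + F)/(-13 + Q)
q = 7*√3858/3 (q = 7*√((11 - 5)/(-13 - 5) + 429) = 7*√(6/(-18) + 429) = 7*√(-1/18*6 + 429) = 7*√(-⅓ + 429) = 7*√(1286/3) = 7*(√3858/3) = 7*√3858/3 ≈ 144.93)
q² = (7*√3858/3)² = 63014/3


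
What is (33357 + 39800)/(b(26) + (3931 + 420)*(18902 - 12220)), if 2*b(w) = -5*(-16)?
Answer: 10451/4153346 ≈ 0.0025163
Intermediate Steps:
b(w) = 40 (b(w) = (-5*(-16))/2 = (1/2)*80 = 40)
(33357 + 39800)/(b(26) + (3931 + 420)*(18902 - 12220)) = (33357 + 39800)/(40 + (3931 + 420)*(18902 - 12220)) = 73157/(40 + 4351*6682) = 73157/(40 + 29073382) = 73157/29073422 = 73157*(1/29073422) = 10451/4153346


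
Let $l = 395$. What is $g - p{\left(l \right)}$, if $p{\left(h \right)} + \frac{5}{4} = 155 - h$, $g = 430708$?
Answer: $\frac{1723797}{4} \approx 4.3095 \cdot 10^{5}$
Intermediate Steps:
$p{\left(h \right)} = \frac{615}{4} - h$ ($p{\left(h \right)} = - \frac{5}{4} - \left(-155 + h\right) = \frac{615}{4} - h$)
$g - p{\left(l \right)} = 430708 - \left(\frac{615}{4} - 395\right) = 430708 - - \frac{965}{4} = 430708 + \frac{965}{4} = \frac{1723797}{4}$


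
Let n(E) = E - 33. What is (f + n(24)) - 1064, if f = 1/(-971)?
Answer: -1041884/971 ≈ -1073.0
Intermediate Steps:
n(E) = -33 + E
f = -1/971 ≈ -0.0010299
(f + n(24)) - 1064 = (-1/971 + (-33 + 24)) - 1064 = (-1/971 - 9) - 1064 = -8740/971 - 1064 = -1041884/971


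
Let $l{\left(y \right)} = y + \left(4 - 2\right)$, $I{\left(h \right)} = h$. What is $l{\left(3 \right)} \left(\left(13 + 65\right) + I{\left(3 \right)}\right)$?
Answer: $405$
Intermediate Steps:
$l{\left(y \right)} = 2 + y$ ($l{\left(y \right)} = y + \left(4 - 2\right) = y + 2 = 2 + y$)
$l{\left(3 \right)} \left(\left(13 + 65\right) + I{\left(3 \right)}\right) = \left(2 + 3\right) \left(\left(13 + 65\right) + 3\right) = 5 \left(78 + 3\right) = 5 \cdot 81 = 405$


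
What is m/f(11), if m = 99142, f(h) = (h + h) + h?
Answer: 99142/33 ≈ 3004.3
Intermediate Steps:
f(h) = 3*h (f(h) = 2*h + h = 3*h)
m/f(11) = 99142/((3*11)) = 99142/33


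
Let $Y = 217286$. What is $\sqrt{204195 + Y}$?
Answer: $\sqrt{421481} \approx 649.22$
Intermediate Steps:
$\sqrt{204195 + Y} = \sqrt{204195 + 217286} = \sqrt{421481}$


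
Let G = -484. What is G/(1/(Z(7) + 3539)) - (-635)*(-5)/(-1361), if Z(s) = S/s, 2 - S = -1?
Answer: -16320523599/9527 ≈ -1.7131e+6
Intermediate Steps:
S = 3 (S = 2 - 1*(-1) = 2 + 1 = 3)
Z(s) = 3/s
G/(1/(Z(7) + 3539)) - (-635)*(-5)/(-1361) = -484/(1/(3/7 + 3539)) - (-635)*(-5)/(-1361) = -484/(1/(3*(⅐) + 3539)) - 635*5*(-1/1361) = -484/(1/(3/7 + 3539)) - 3175*(-1/1361) = -484/(1/(24776/7)) + 3175/1361 = -484/7/24776 + 3175/1361 = -484*24776/7 + 3175/1361 = -11991584/7 + 3175/1361 = -16320523599/9527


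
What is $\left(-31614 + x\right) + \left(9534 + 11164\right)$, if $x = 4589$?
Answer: $-6327$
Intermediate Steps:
$\left(-31614 + x\right) + \left(9534 + 11164\right) = \left(-31614 + 4589\right) + \left(9534 + 11164\right) = -27025 + 20698 = -6327$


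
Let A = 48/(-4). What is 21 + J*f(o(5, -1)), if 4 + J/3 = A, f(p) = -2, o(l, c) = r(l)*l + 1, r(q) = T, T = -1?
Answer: 117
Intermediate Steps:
r(q) = -1
A = -12 (A = 48*(-1/4) = -12)
o(l, c) = 1 - l (o(l, c) = -l + 1 = 1 - l)
J = -48 (J = -12 + 3*(-12) = -12 - 36 = -48)
21 + J*f(o(5, -1)) = 21 - 48*(-2) = 21 + 96 = 117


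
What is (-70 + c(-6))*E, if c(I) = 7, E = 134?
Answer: -8442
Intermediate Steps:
(-70 + c(-6))*E = (-70 + 7)*134 = -63*134 = -8442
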